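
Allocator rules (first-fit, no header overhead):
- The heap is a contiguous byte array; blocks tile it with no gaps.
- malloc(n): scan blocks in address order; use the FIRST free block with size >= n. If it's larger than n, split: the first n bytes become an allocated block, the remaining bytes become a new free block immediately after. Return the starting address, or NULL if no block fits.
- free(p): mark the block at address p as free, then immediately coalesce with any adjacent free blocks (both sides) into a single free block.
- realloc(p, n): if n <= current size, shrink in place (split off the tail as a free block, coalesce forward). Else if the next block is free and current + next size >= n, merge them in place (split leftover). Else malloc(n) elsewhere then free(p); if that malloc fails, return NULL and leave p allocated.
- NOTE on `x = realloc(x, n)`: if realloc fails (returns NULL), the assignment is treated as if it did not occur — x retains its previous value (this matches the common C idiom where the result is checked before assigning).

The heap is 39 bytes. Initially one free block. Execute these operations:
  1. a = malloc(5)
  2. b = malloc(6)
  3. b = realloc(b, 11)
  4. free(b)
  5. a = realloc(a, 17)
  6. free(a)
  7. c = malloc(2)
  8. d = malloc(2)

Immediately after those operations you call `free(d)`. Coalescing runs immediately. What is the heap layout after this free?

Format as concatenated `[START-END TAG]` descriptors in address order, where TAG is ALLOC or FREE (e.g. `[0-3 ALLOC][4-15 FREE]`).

Op 1: a = malloc(5) -> a = 0; heap: [0-4 ALLOC][5-38 FREE]
Op 2: b = malloc(6) -> b = 5; heap: [0-4 ALLOC][5-10 ALLOC][11-38 FREE]
Op 3: b = realloc(b, 11) -> b = 5; heap: [0-4 ALLOC][5-15 ALLOC][16-38 FREE]
Op 4: free(b) -> (freed b); heap: [0-4 ALLOC][5-38 FREE]
Op 5: a = realloc(a, 17) -> a = 0; heap: [0-16 ALLOC][17-38 FREE]
Op 6: free(a) -> (freed a); heap: [0-38 FREE]
Op 7: c = malloc(2) -> c = 0; heap: [0-1 ALLOC][2-38 FREE]
Op 8: d = malloc(2) -> d = 2; heap: [0-1 ALLOC][2-3 ALLOC][4-38 FREE]
free(d): d = 2 -> block [2-3 ALLOC]; mark free, coalesce with adjacent free neighbors -> [0-1 ALLOC][2-38 FREE]

Answer: [0-1 ALLOC][2-38 FREE]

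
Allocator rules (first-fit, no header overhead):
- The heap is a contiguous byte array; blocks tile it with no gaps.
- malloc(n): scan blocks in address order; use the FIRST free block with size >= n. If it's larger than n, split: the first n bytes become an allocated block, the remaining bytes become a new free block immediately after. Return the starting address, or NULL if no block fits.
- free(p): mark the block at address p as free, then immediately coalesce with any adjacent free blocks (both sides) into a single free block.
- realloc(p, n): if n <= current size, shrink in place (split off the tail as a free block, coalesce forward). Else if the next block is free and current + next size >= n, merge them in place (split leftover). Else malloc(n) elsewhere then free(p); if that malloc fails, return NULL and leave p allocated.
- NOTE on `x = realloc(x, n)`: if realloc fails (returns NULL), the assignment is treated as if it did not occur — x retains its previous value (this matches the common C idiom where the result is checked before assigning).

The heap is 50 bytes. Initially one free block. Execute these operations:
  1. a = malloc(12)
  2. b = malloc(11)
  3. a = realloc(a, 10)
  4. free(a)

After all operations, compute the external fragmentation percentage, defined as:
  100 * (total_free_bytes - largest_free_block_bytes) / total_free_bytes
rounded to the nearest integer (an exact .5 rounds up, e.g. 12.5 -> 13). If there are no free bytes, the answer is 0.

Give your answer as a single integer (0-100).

Op 1: a = malloc(12) -> a = 0; heap: [0-11 ALLOC][12-49 FREE]
Op 2: b = malloc(11) -> b = 12; heap: [0-11 ALLOC][12-22 ALLOC][23-49 FREE]
Op 3: a = realloc(a, 10) -> a = 0; heap: [0-9 ALLOC][10-11 FREE][12-22 ALLOC][23-49 FREE]
Op 4: free(a) -> (freed a); heap: [0-11 FREE][12-22 ALLOC][23-49 FREE]
Free blocks: [12 27] total_free=39 largest=27 -> 100*(39-27)/39 = 1200/39 ≈ 30.769 -> rounds to 31

Answer: 31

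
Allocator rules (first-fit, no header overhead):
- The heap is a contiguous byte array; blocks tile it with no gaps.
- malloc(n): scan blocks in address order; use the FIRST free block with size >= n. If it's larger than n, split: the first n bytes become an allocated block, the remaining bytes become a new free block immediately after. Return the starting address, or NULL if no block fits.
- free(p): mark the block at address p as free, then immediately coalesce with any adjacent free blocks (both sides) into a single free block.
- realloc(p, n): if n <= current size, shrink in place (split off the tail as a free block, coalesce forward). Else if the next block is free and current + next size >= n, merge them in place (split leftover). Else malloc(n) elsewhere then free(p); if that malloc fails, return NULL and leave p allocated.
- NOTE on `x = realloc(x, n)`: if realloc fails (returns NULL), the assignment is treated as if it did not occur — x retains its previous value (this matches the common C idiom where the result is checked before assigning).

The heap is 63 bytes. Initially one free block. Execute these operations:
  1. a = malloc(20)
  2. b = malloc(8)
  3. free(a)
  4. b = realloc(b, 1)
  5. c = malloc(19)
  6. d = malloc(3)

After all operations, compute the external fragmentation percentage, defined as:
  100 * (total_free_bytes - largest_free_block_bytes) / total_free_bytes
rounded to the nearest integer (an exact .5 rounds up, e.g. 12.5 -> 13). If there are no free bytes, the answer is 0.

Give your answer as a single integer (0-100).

Answer: 3

Derivation:
Op 1: a = malloc(20) -> a = 0; heap: [0-19 ALLOC][20-62 FREE]
Op 2: b = malloc(8) -> b = 20; heap: [0-19 ALLOC][20-27 ALLOC][28-62 FREE]
Op 3: free(a) -> (freed a); heap: [0-19 FREE][20-27 ALLOC][28-62 FREE]
Op 4: b = realloc(b, 1) -> b = 20; heap: [0-19 FREE][20-20 ALLOC][21-62 FREE]
Op 5: c = malloc(19) -> c = 0; heap: [0-18 ALLOC][19-19 FREE][20-20 ALLOC][21-62 FREE]
Op 6: d = malloc(3) -> d = 21; heap: [0-18 ALLOC][19-19 FREE][20-20 ALLOC][21-23 ALLOC][24-62 FREE]
Free blocks: [1 39] total_free=40 largest=39 -> 100*(40-39)/40 = 100/40 = 2.5 -> rounds to 3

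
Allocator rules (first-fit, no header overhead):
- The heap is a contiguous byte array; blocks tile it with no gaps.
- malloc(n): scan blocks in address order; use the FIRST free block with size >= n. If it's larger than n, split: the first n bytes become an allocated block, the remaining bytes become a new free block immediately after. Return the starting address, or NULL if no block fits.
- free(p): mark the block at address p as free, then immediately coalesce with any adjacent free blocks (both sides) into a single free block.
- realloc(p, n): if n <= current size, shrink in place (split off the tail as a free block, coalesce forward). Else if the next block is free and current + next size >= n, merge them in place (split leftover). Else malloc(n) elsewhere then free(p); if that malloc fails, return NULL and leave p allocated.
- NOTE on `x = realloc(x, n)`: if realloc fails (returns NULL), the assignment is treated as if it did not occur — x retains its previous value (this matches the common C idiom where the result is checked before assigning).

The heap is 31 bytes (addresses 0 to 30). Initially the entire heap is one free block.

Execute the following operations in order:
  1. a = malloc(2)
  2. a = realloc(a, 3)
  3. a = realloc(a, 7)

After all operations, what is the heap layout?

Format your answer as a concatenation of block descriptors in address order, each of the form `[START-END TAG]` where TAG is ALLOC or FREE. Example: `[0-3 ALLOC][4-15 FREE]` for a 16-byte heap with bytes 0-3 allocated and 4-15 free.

Answer: [0-6 ALLOC][7-30 FREE]

Derivation:
Op 1: a = malloc(2) -> a = 0; heap: [0-1 ALLOC][2-30 FREE]
Op 2: a = realloc(a, 3) -> a = 0; heap: [0-2 ALLOC][3-30 FREE]
Op 3: a = realloc(a, 7) -> a = 0; heap: [0-6 ALLOC][7-30 FREE]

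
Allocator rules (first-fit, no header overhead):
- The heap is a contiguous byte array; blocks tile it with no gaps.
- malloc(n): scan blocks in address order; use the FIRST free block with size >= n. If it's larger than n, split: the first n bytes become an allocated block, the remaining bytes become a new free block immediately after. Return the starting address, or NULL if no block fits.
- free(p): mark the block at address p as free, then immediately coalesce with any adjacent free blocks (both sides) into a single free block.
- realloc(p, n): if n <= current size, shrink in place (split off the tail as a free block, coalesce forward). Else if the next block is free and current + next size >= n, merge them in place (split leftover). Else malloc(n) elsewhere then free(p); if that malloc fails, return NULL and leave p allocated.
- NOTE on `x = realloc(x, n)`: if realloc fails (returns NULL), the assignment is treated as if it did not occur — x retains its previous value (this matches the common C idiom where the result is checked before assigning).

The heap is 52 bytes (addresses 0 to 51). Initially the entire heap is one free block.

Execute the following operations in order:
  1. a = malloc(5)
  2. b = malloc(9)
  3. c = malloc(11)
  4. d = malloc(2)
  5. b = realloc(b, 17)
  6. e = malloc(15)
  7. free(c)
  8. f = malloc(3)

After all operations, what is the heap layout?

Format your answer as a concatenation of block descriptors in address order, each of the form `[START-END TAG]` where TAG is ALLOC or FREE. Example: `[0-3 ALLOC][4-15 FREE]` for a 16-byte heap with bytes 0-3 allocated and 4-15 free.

Answer: [0-4 ALLOC][5-7 ALLOC][8-24 FREE][25-26 ALLOC][27-43 ALLOC][44-51 FREE]

Derivation:
Op 1: a = malloc(5) -> a = 0; heap: [0-4 ALLOC][5-51 FREE]
Op 2: b = malloc(9) -> b = 5; heap: [0-4 ALLOC][5-13 ALLOC][14-51 FREE]
Op 3: c = malloc(11) -> c = 14; heap: [0-4 ALLOC][5-13 ALLOC][14-24 ALLOC][25-51 FREE]
Op 4: d = malloc(2) -> d = 25; heap: [0-4 ALLOC][5-13 ALLOC][14-24 ALLOC][25-26 ALLOC][27-51 FREE]
Op 5: b = realloc(b, 17) -> b = 27; heap: [0-4 ALLOC][5-13 FREE][14-24 ALLOC][25-26 ALLOC][27-43 ALLOC][44-51 FREE]
Op 6: e = malloc(15) -> e = NULL; heap: [0-4 ALLOC][5-13 FREE][14-24 ALLOC][25-26 ALLOC][27-43 ALLOC][44-51 FREE]
Op 7: free(c) -> (freed c); heap: [0-4 ALLOC][5-24 FREE][25-26 ALLOC][27-43 ALLOC][44-51 FREE]
Op 8: f = malloc(3) -> f = 5; heap: [0-4 ALLOC][5-7 ALLOC][8-24 FREE][25-26 ALLOC][27-43 ALLOC][44-51 FREE]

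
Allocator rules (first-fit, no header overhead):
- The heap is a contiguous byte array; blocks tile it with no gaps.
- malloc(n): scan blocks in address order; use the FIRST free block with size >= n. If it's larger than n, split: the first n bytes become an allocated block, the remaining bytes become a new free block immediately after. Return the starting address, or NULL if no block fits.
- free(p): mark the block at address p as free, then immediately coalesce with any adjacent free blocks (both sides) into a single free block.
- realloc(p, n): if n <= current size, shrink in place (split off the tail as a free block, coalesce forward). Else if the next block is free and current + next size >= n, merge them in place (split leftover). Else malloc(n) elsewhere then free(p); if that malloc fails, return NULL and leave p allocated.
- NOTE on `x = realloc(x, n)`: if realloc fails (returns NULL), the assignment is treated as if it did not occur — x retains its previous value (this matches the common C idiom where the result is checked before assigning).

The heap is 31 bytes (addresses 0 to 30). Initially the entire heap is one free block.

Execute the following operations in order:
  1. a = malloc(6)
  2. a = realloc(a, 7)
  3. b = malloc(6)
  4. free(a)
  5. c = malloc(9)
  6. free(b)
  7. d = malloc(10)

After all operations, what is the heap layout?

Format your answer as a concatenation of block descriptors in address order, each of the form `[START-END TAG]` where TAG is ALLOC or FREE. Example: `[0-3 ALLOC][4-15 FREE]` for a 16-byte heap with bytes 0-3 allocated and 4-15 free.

Answer: [0-9 ALLOC][10-12 FREE][13-21 ALLOC][22-30 FREE]

Derivation:
Op 1: a = malloc(6) -> a = 0; heap: [0-5 ALLOC][6-30 FREE]
Op 2: a = realloc(a, 7) -> a = 0; heap: [0-6 ALLOC][7-30 FREE]
Op 3: b = malloc(6) -> b = 7; heap: [0-6 ALLOC][7-12 ALLOC][13-30 FREE]
Op 4: free(a) -> (freed a); heap: [0-6 FREE][7-12 ALLOC][13-30 FREE]
Op 5: c = malloc(9) -> c = 13; heap: [0-6 FREE][7-12 ALLOC][13-21 ALLOC][22-30 FREE]
Op 6: free(b) -> (freed b); heap: [0-12 FREE][13-21 ALLOC][22-30 FREE]
Op 7: d = malloc(10) -> d = 0; heap: [0-9 ALLOC][10-12 FREE][13-21 ALLOC][22-30 FREE]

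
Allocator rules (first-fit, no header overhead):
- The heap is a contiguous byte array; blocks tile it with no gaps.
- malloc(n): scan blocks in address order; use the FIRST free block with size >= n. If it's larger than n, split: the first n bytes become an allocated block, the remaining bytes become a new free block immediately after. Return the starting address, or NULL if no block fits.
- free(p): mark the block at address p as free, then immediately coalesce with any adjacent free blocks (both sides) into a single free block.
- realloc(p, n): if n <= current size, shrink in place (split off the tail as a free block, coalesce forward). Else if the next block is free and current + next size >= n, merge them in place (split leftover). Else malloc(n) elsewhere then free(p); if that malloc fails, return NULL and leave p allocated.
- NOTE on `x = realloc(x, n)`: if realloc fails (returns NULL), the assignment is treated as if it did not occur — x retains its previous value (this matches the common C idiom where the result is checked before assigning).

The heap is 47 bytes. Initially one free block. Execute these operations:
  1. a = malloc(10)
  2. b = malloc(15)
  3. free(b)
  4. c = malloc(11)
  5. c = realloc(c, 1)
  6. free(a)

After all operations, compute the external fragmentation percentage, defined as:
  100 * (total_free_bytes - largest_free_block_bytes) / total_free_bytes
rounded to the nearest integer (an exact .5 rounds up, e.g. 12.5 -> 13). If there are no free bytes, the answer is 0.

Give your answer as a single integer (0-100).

Op 1: a = malloc(10) -> a = 0; heap: [0-9 ALLOC][10-46 FREE]
Op 2: b = malloc(15) -> b = 10; heap: [0-9 ALLOC][10-24 ALLOC][25-46 FREE]
Op 3: free(b) -> (freed b); heap: [0-9 ALLOC][10-46 FREE]
Op 4: c = malloc(11) -> c = 10; heap: [0-9 ALLOC][10-20 ALLOC][21-46 FREE]
Op 5: c = realloc(c, 1) -> c = 10; heap: [0-9 ALLOC][10-10 ALLOC][11-46 FREE]
Op 6: free(a) -> (freed a); heap: [0-9 FREE][10-10 ALLOC][11-46 FREE]
Free blocks: [10 36] total_free=46 largest=36 -> 100*(46-36)/46 = 1000/46 ≈ 21.739 -> rounds to 22

Answer: 22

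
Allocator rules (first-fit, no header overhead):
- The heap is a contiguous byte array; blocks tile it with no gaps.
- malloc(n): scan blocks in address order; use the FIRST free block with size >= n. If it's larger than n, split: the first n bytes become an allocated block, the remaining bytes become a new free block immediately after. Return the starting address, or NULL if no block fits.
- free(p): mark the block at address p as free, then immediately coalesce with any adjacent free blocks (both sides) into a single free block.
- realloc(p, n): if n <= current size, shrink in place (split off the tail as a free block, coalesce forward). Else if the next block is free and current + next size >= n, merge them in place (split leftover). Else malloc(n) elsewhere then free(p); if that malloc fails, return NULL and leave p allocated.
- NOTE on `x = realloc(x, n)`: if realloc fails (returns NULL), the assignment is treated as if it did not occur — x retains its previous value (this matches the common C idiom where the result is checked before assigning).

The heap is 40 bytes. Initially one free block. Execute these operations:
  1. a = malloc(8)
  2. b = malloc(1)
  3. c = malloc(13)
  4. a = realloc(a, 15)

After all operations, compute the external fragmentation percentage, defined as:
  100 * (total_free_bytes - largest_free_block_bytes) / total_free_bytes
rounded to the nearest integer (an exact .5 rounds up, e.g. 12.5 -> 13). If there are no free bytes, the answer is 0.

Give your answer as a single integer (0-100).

Op 1: a = malloc(8) -> a = 0; heap: [0-7 ALLOC][8-39 FREE]
Op 2: b = malloc(1) -> b = 8; heap: [0-7 ALLOC][8-8 ALLOC][9-39 FREE]
Op 3: c = malloc(13) -> c = 9; heap: [0-7 ALLOC][8-8 ALLOC][9-21 ALLOC][22-39 FREE]
Op 4: a = realloc(a, 15) -> a = 22; heap: [0-7 FREE][8-8 ALLOC][9-21 ALLOC][22-36 ALLOC][37-39 FREE]
Free blocks: [8 3] total_free=11 largest=8 -> 100*(11-8)/11 = 300/11 ≈ 27.273 -> rounds to 27

Answer: 27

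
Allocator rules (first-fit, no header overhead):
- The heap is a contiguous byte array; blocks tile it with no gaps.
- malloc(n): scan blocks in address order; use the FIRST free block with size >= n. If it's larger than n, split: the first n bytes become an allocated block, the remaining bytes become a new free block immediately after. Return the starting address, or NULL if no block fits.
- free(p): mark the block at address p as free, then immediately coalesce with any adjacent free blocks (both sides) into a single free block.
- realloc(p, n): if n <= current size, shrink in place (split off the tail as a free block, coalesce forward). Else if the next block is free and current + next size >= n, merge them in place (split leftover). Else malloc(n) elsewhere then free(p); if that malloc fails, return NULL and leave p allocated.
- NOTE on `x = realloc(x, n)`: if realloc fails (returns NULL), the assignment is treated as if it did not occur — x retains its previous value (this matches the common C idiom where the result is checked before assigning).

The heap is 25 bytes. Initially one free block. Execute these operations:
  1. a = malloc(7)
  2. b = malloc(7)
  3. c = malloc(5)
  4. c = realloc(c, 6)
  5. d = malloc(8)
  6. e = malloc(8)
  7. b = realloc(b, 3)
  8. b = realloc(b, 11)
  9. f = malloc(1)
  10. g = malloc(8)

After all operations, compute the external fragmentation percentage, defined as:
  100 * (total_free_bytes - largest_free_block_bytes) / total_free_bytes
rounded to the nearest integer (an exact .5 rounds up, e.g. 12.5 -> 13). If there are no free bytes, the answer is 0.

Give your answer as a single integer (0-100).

Op 1: a = malloc(7) -> a = 0; heap: [0-6 ALLOC][7-24 FREE]
Op 2: b = malloc(7) -> b = 7; heap: [0-6 ALLOC][7-13 ALLOC][14-24 FREE]
Op 3: c = malloc(5) -> c = 14; heap: [0-6 ALLOC][7-13 ALLOC][14-18 ALLOC][19-24 FREE]
Op 4: c = realloc(c, 6) -> c = 14; heap: [0-6 ALLOC][7-13 ALLOC][14-19 ALLOC][20-24 FREE]
Op 5: d = malloc(8) -> d = NULL; heap: [0-6 ALLOC][7-13 ALLOC][14-19 ALLOC][20-24 FREE]
Op 6: e = malloc(8) -> e = NULL; heap: [0-6 ALLOC][7-13 ALLOC][14-19 ALLOC][20-24 FREE]
Op 7: b = realloc(b, 3) -> b = 7; heap: [0-6 ALLOC][7-9 ALLOC][10-13 FREE][14-19 ALLOC][20-24 FREE]
Op 8: b = realloc(b, 11) -> NULL (b unchanged); heap: [0-6 ALLOC][7-9 ALLOC][10-13 FREE][14-19 ALLOC][20-24 FREE]
Op 9: f = malloc(1) -> f = 10; heap: [0-6 ALLOC][7-9 ALLOC][10-10 ALLOC][11-13 FREE][14-19 ALLOC][20-24 FREE]
Op 10: g = malloc(8) -> g = NULL; heap: [0-6 ALLOC][7-9 ALLOC][10-10 ALLOC][11-13 FREE][14-19 ALLOC][20-24 FREE]
Free blocks: [3 5] total_free=8 largest=5 -> 100*(8-5)/8 = 300/8 = 37.5 -> rounds to 38

Answer: 38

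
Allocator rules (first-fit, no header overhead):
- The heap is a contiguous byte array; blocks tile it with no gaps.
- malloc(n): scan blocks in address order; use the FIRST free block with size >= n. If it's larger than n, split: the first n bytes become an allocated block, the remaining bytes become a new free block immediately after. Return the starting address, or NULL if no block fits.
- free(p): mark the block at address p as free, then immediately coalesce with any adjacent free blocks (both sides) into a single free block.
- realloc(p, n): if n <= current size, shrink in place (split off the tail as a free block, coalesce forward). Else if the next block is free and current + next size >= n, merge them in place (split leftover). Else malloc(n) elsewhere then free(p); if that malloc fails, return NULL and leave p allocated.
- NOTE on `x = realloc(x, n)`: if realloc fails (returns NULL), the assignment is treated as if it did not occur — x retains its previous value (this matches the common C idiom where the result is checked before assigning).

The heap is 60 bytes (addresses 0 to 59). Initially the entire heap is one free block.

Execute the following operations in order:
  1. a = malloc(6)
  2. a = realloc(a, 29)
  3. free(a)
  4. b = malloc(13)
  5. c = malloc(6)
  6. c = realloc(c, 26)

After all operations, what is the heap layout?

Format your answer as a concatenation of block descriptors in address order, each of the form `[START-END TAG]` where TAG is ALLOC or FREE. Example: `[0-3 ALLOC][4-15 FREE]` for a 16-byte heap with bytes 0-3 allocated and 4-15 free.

Answer: [0-12 ALLOC][13-38 ALLOC][39-59 FREE]

Derivation:
Op 1: a = malloc(6) -> a = 0; heap: [0-5 ALLOC][6-59 FREE]
Op 2: a = realloc(a, 29) -> a = 0; heap: [0-28 ALLOC][29-59 FREE]
Op 3: free(a) -> (freed a); heap: [0-59 FREE]
Op 4: b = malloc(13) -> b = 0; heap: [0-12 ALLOC][13-59 FREE]
Op 5: c = malloc(6) -> c = 13; heap: [0-12 ALLOC][13-18 ALLOC][19-59 FREE]
Op 6: c = realloc(c, 26) -> c = 13; heap: [0-12 ALLOC][13-38 ALLOC][39-59 FREE]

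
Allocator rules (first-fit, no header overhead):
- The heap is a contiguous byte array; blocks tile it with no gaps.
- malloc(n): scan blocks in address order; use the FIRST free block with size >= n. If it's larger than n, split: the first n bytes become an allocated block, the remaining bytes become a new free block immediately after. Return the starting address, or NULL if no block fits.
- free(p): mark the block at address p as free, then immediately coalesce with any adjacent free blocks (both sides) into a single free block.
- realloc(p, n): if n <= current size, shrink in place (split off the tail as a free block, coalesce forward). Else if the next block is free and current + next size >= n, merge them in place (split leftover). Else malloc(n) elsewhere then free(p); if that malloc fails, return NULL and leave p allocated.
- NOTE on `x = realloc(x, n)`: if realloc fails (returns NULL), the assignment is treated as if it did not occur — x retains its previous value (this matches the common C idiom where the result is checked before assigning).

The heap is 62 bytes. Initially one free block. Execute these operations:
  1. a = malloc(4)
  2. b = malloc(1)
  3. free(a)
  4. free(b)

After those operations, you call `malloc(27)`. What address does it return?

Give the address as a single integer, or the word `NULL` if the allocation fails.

Op 1: a = malloc(4) -> a = 0; heap: [0-3 ALLOC][4-61 FREE]
Op 2: b = malloc(1) -> b = 4; heap: [0-3 ALLOC][4-4 ALLOC][5-61 FREE]
Op 3: free(a) -> (freed a); heap: [0-3 FREE][4-4 ALLOC][5-61 FREE]
Op 4: free(b) -> (freed b); heap: [0-61 FREE]
malloc(27): first-fit scan over [0-61 FREE] -> 0

Answer: 0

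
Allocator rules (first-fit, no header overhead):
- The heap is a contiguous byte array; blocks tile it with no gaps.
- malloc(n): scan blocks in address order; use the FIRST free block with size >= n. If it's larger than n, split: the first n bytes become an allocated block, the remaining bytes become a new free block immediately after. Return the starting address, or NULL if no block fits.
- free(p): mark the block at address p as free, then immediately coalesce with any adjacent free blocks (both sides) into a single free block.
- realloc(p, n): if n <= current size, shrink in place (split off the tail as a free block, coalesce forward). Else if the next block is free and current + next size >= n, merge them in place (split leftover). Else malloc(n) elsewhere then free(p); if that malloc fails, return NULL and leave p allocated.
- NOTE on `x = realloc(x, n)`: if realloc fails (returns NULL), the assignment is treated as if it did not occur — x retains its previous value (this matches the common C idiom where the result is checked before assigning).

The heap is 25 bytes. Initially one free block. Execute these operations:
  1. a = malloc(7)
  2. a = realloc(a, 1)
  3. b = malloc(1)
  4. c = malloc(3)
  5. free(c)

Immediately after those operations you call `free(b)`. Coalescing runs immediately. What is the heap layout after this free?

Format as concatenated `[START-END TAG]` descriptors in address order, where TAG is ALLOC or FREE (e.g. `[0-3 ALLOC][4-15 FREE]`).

Answer: [0-0 ALLOC][1-24 FREE]

Derivation:
Op 1: a = malloc(7) -> a = 0; heap: [0-6 ALLOC][7-24 FREE]
Op 2: a = realloc(a, 1) -> a = 0; heap: [0-0 ALLOC][1-24 FREE]
Op 3: b = malloc(1) -> b = 1; heap: [0-0 ALLOC][1-1 ALLOC][2-24 FREE]
Op 4: c = malloc(3) -> c = 2; heap: [0-0 ALLOC][1-1 ALLOC][2-4 ALLOC][5-24 FREE]
Op 5: free(c) -> (freed c); heap: [0-0 ALLOC][1-1 ALLOC][2-24 FREE]
free(b): b = 1 -> block [1-1 ALLOC]; mark free, coalesce with adjacent free neighbors -> [0-0 ALLOC][1-24 FREE]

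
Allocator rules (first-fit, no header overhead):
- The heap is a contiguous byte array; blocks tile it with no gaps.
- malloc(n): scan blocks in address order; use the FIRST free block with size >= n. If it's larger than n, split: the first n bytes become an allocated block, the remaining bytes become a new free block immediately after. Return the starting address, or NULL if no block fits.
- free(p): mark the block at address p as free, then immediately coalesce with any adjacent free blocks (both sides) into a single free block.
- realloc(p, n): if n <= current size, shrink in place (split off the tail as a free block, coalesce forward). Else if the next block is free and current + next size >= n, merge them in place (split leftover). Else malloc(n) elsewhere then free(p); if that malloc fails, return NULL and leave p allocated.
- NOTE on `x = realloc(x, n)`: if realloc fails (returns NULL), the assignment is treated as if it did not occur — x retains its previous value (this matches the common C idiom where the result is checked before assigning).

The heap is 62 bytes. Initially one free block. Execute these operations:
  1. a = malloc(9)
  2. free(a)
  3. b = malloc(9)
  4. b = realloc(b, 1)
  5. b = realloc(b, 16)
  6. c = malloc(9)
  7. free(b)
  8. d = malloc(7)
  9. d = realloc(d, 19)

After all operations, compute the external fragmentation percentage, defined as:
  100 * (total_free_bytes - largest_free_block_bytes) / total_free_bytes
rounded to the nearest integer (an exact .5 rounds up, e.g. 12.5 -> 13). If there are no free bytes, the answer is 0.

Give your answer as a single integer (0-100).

Op 1: a = malloc(9) -> a = 0; heap: [0-8 ALLOC][9-61 FREE]
Op 2: free(a) -> (freed a); heap: [0-61 FREE]
Op 3: b = malloc(9) -> b = 0; heap: [0-8 ALLOC][9-61 FREE]
Op 4: b = realloc(b, 1) -> b = 0; heap: [0-0 ALLOC][1-61 FREE]
Op 5: b = realloc(b, 16) -> b = 0; heap: [0-15 ALLOC][16-61 FREE]
Op 6: c = malloc(9) -> c = 16; heap: [0-15 ALLOC][16-24 ALLOC][25-61 FREE]
Op 7: free(b) -> (freed b); heap: [0-15 FREE][16-24 ALLOC][25-61 FREE]
Op 8: d = malloc(7) -> d = 0; heap: [0-6 ALLOC][7-15 FREE][16-24 ALLOC][25-61 FREE]
Op 9: d = realloc(d, 19) -> d = 25; heap: [0-15 FREE][16-24 ALLOC][25-43 ALLOC][44-61 FREE]
Free blocks: [16 18] total_free=34 largest=18 -> 100*(34-18)/34 = 1600/34 ≈ 47.059 -> rounds to 47

Answer: 47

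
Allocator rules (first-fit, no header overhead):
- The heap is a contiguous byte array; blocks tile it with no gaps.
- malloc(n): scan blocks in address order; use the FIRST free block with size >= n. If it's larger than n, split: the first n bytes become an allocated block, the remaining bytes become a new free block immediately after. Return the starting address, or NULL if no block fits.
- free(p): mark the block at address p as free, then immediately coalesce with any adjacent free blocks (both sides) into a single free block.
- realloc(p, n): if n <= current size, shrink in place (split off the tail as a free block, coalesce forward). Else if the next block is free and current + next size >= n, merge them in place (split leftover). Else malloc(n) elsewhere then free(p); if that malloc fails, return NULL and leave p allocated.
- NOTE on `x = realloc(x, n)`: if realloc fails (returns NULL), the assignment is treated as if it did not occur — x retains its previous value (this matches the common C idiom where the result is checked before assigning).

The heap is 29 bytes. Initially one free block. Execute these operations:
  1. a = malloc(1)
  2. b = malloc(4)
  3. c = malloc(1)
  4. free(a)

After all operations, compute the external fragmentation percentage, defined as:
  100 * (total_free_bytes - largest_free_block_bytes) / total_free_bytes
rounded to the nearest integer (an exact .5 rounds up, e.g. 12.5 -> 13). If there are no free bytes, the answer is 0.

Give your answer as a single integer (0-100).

Op 1: a = malloc(1) -> a = 0; heap: [0-0 ALLOC][1-28 FREE]
Op 2: b = malloc(4) -> b = 1; heap: [0-0 ALLOC][1-4 ALLOC][5-28 FREE]
Op 3: c = malloc(1) -> c = 5; heap: [0-0 ALLOC][1-4 ALLOC][5-5 ALLOC][6-28 FREE]
Op 4: free(a) -> (freed a); heap: [0-0 FREE][1-4 ALLOC][5-5 ALLOC][6-28 FREE]
Free blocks: [1 23] total_free=24 largest=23 -> 100*(24-23)/24 = 100/24 ≈ 4.167 -> rounds to 4

Answer: 4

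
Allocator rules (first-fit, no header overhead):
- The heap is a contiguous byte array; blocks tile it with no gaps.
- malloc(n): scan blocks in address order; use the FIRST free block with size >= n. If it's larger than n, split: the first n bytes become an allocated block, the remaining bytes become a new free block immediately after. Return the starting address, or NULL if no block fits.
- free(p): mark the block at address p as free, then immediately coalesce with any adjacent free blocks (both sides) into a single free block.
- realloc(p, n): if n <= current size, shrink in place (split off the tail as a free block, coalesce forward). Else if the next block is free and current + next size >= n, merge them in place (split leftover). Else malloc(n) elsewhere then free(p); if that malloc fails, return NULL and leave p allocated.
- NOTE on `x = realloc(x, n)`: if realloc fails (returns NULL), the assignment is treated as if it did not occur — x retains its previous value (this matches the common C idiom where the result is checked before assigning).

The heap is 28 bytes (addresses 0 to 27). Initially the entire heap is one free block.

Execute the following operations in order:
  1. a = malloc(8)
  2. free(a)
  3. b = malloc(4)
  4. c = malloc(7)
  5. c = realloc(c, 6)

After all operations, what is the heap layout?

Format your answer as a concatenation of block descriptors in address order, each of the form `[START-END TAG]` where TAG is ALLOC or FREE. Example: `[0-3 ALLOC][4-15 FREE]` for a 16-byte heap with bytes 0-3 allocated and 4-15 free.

Op 1: a = malloc(8) -> a = 0; heap: [0-7 ALLOC][8-27 FREE]
Op 2: free(a) -> (freed a); heap: [0-27 FREE]
Op 3: b = malloc(4) -> b = 0; heap: [0-3 ALLOC][4-27 FREE]
Op 4: c = malloc(7) -> c = 4; heap: [0-3 ALLOC][4-10 ALLOC][11-27 FREE]
Op 5: c = realloc(c, 6) -> c = 4; heap: [0-3 ALLOC][4-9 ALLOC][10-27 FREE]

Answer: [0-3 ALLOC][4-9 ALLOC][10-27 FREE]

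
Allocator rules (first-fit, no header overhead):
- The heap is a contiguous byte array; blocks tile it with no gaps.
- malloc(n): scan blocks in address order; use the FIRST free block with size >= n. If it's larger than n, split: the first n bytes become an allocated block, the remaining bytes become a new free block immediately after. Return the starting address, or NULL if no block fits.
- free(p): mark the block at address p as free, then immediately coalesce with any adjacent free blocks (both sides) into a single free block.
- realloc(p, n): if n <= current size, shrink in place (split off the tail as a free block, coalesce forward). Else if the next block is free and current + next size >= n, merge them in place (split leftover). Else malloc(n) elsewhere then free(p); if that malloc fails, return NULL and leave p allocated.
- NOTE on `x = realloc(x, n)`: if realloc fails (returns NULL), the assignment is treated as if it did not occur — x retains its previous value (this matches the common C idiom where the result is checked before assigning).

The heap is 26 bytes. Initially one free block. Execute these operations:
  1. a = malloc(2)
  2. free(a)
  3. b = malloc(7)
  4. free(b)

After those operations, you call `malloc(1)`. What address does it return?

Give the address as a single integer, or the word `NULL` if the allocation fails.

Answer: 0

Derivation:
Op 1: a = malloc(2) -> a = 0; heap: [0-1 ALLOC][2-25 FREE]
Op 2: free(a) -> (freed a); heap: [0-25 FREE]
Op 3: b = malloc(7) -> b = 0; heap: [0-6 ALLOC][7-25 FREE]
Op 4: free(b) -> (freed b); heap: [0-25 FREE]
malloc(1): first-fit scan over [0-25 FREE] -> 0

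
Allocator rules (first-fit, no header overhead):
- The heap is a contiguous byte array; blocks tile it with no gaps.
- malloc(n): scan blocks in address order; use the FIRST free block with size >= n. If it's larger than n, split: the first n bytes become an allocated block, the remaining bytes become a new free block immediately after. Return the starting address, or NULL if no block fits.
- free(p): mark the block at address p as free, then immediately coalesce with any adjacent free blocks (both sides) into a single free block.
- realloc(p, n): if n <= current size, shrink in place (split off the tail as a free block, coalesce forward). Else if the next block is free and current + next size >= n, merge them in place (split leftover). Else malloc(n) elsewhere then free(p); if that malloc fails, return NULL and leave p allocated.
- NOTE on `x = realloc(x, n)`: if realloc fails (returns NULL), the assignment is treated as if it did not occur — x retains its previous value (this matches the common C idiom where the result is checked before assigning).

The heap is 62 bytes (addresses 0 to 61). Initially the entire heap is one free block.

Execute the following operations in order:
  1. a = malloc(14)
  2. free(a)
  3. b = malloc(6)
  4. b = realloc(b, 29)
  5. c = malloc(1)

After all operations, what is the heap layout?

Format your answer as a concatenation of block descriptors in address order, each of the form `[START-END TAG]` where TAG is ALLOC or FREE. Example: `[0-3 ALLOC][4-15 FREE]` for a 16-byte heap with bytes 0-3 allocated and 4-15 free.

Op 1: a = malloc(14) -> a = 0; heap: [0-13 ALLOC][14-61 FREE]
Op 2: free(a) -> (freed a); heap: [0-61 FREE]
Op 3: b = malloc(6) -> b = 0; heap: [0-5 ALLOC][6-61 FREE]
Op 4: b = realloc(b, 29) -> b = 0; heap: [0-28 ALLOC][29-61 FREE]
Op 5: c = malloc(1) -> c = 29; heap: [0-28 ALLOC][29-29 ALLOC][30-61 FREE]

Answer: [0-28 ALLOC][29-29 ALLOC][30-61 FREE]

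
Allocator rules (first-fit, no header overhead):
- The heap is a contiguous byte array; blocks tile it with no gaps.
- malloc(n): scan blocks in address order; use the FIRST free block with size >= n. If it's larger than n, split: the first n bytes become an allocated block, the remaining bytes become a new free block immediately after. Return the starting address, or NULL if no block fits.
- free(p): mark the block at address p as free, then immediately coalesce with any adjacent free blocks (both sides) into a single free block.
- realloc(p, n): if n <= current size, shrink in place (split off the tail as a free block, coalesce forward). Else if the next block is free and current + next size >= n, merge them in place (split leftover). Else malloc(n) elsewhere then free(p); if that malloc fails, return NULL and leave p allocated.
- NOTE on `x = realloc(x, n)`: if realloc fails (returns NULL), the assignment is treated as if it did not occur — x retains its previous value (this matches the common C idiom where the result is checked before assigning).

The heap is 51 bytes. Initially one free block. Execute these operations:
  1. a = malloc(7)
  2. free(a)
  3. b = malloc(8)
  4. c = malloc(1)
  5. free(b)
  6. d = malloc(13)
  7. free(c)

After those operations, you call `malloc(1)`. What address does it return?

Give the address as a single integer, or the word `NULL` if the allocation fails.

Answer: 0

Derivation:
Op 1: a = malloc(7) -> a = 0; heap: [0-6 ALLOC][7-50 FREE]
Op 2: free(a) -> (freed a); heap: [0-50 FREE]
Op 3: b = malloc(8) -> b = 0; heap: [0-7 ALLOC][8-50 FREE]
Op 4: c = malloc(1) -> c = 8; heap: [0-7 ALLOC][8-8 ALLOC][9-50 FREE]
Op 5: free(b) -> (freed b); heap: [0-7 FREE][8-8 ALLOC][9-50 FREE]
Op 6: d = malloc(13) -> d = 9; heap: [0-7 FREE][8-8 ALLOC][9-21 ALLOC][22-50 FREE]
Op 7: free(c) -> (freed c); heap: [0-8 FREE][9-21 ALLOC][22-50 FREE]
malloc(1): first-fit scan over [0-8 FREE][9-21 ALLOC][22-50 FREE] -> 0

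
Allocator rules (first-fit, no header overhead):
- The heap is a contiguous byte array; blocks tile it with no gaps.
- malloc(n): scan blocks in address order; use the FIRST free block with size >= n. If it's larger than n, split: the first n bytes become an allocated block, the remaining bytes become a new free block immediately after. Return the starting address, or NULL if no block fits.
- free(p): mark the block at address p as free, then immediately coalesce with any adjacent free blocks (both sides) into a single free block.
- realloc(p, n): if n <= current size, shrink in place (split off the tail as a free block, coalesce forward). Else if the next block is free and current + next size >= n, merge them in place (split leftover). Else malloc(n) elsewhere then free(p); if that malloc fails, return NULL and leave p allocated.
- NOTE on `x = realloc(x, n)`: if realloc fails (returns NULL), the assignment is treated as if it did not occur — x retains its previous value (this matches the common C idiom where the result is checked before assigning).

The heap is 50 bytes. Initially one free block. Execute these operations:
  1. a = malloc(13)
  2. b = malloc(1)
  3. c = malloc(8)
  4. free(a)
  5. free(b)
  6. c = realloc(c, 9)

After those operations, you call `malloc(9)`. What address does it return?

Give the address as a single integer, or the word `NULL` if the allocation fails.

Answer: 0

Derivation:
Op 1: a = malloc(13) -> a = 0; heap: [0-12 ALLOC][13-49 FREE]
Op 2: b = malloc(1) -> b = 13; heap: [0-12 ALLOC][13-13 ALLOC][14-49 FREE]
Op 3: c = malloc(8) -> c = 14; heap: [0-12 ALLOC][13-13 ALLOC][14-21 ALLOC][22-49 FREE]
Op 4: free(a) -> (freed a); heap: [0-12 FREE][13-13 ALLOC][14-21 ALLOC][22-49 FREE]
Op 5: free(b) -> (freed b); heap: [0-13 FREE][14-21 ALLOC][22-49 FREE]
Op 6: c = realloc(c, 9) -> c = 14; heap: [0-13 FREE][14-22 ALLOC][23-49 FREE]
malloc(9): first-fit scan over [0-13 FREE][14-22 ALLOC][23-49 FREE] -> 0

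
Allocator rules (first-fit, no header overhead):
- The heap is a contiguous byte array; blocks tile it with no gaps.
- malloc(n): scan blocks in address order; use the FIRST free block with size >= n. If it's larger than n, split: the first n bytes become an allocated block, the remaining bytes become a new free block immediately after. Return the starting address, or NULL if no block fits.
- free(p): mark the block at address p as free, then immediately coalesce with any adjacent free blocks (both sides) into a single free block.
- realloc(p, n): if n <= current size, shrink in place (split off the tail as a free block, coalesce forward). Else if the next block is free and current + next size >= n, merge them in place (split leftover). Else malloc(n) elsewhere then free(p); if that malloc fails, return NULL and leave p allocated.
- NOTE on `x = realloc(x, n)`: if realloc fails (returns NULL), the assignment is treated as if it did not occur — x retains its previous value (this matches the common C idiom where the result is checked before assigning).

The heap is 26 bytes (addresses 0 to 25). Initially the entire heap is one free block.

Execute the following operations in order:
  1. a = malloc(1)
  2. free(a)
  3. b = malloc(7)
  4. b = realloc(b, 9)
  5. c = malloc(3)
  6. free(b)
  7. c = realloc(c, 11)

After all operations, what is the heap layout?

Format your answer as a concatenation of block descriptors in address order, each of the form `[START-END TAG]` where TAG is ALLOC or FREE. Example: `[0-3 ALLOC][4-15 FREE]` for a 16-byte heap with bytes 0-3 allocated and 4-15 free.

Op 1: a = malloc(1) -> a = 0; heap: [0-0 ALLOC][1-25 FREE]
Op 2: free(a) -> (freed a); heap: [0-25 FREE]
Op 3: b = malloc(7) -> b = 0; heap: [0-6 ALLOC][7-25 FREE]
Op 4: b = realloc(b, 9) -> b = 0; heap: [0-8 ALLOC][9-25 FREE]
Op 5: c = malloc(3) -> c = 9; heap: [0-8 ALLOC][9-11 ALLOC][12-25 FREE]
Op 6: free(b) -> (freed b); heap: [0-8 FREE][9-11 ALLOC][12-25 FREE]
Op 7: c = realloc(c, 11) -> c = 9; heap: [0-8 FREE][9-19 ALLOC][20-25 FREE]

Answer: [0-8 FREE][9-19 ALLOC][20-25 FREE]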